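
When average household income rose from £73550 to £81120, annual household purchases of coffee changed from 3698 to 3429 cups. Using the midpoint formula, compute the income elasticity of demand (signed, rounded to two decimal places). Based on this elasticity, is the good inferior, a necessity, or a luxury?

-0.77; inferior

%ΔQ = (3429 − 3698)/[( 3698 + 3429)/2] = -269/3563.5 = -0.075487…
%ΔIncome = (81120 − 73550)/[( 73550 + 81120)/2] = 7570/77335 = 0.097885…
E_income = (-269/3563.5) / (7570/77335) = -0.7711…
E_income < 0 ⇒ inferior good.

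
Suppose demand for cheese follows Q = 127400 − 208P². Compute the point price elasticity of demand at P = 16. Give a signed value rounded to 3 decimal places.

dQ/dP = −2·208·P = -6656. At P = 16, Q = 74152.
Ed = (dQ/dP)·(P/Q) = (-6656) × (16/74152) = -1.43618…

-1.436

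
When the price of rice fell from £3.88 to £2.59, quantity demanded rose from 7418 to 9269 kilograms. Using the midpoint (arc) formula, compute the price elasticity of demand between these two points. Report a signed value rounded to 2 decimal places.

-0.56

%ΔQ = (9269 − 7418) / [(7418 + 9269)/2] = 1851/8343.5 = 0.221849…
%ΔP = (2.59 − 3.88) / [(3.88 + 2.59)/2] = -1.29/3.235 = -0.398763…
Arc Ed = %ΔQ / %ΔP = (1851/8343.5) / (-1.29/3.235) = -0.5563…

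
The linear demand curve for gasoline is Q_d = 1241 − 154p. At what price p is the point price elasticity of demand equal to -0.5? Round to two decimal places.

Ed = −154p/(1241 − 154p). Set this equal to -0.5:
154p = 0.5·(1241 − 154p) ⇒ 154p(1 + 0.5) = 0.5·1241
p = 0.5·1241 / (154·1.5) = 2.6861…

2.69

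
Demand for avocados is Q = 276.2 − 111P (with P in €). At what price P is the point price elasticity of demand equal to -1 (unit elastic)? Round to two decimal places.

1.24

Ed = −111P/(276.2 − 111P). Set this equal to -1:
111P = 1·(276.2 − 111P) ⇒ 111P(1 + 1) = 1·276.2
P = 1·276.2 / (111·2) = 1.2441…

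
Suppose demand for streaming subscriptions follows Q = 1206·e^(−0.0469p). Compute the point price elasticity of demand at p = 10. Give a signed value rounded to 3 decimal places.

dQ/dp = −0.0469·Q = -35.3864. At p = 10, Q = 754.507.
Ed = (dQ/dp)·(p/Q) = (-35.3864) × (10/754.507) = -0.469

-0.469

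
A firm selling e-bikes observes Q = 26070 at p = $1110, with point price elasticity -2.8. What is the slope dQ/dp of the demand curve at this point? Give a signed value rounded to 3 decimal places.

Ed = (dQ/dp)·(p/Q) ⇒ dQ/dp = Ed·Q/p = (-2.8)·26070/1110 = -65.76216…

-65.762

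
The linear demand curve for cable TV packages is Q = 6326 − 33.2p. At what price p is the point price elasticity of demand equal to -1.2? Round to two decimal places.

Ed = −33.2p/(6326 − 33.2p). Set this equal to -1.2:
33.2p = 1.2·(6326 − 33.2p) ⇒ 33.2p(1 + 1.2) = 1.2·6326
p = 1.2·6326 / (33.2·2.2) = 103.9320…

103.93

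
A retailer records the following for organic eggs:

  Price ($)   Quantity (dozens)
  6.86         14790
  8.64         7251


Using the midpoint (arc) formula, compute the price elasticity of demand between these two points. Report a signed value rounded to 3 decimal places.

%ΔQ = (7251 − 14790) / [(14790 + 7251)/2] = -7539/11020.5 = -0.684088…
%ΔP = (8.64 − 6.86) / [(6.86 + 8.64)/2] = 1.78/7.75 = 0.229677…
Arc Ed = %ΔQ / %ΔP = (-7539/11020.5) / (1.78/7.75) = -2.97847…

-2.978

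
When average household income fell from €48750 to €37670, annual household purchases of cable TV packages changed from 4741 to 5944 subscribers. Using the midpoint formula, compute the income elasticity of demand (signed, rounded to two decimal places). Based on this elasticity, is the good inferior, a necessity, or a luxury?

-0.88; inferior

%ΔQ = (5944 − 4741)/[( 4741 + 5944)/2] = 1203/5342.5 = 0.225175…
%ΔIncome = (37670 − 48750)/[( 48750 + 37670)/2] = -11080/43210 = -0.256422…
E_income = (1203/5342.5) / (-11080/43210) = -0.8781…
E_income < 0 ⇒ inferior good.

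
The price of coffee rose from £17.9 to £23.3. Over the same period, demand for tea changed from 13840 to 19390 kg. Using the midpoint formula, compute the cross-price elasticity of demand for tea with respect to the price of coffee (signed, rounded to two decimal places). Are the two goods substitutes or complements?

1.27; substitutes

%ΔQ_{tea} = (19390 − 13840)/avg = 5550/16615 = 0.334035…
%ΔP_{coffee} = (23.3 − 17.9)/avg = 5.4/20.6 = 0.262135…
E_cross = (5550/16615) / (5.4/20.6) = 1.2742…
E_cross > 0 ⇒ the goods are substitutes.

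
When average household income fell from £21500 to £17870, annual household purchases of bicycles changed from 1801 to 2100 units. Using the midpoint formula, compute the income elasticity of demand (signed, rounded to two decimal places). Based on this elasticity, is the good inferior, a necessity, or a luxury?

-0.83; inferior

%ΔQ = (2100 − 1801)/[( 1801 + 2100)/2] = 299/1950.5 = 0.153294…
%ΔIncome = (17870 − 21500)/[( 21500 + 17870)/2] = -3630/19685 = -0.184404…
E_income = (299/1950.5) / (-3630/19685) = -0.8312…
E_income < 0 ⇒ inferior good.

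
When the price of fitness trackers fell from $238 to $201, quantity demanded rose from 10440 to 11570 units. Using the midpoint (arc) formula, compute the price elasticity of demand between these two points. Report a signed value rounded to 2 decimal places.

%ΔQ = (11570 − 10440) / [(10440 + 11570)/2] = 1130/11005 = 0.102680…
%ΔP = (201 − 238) / [(238 + 201)/2] = -37/219.5 = -0.168564…
Arc Ed = %ΔQ / %ΔP = (1130/11005) / (-37/219.5) = -0.6091…

-0.61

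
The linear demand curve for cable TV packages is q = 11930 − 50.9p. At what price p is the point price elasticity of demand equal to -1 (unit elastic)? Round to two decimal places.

Ed = −50.9p/(11930 − 50.9p). Set this equal to -1:
50.9p = 1·(11930 − 50.9p) ⇒ 50.9p(1 + 1) = 1·11930
p = 1·11930 / (50.9·2) = 117.1905…

117.19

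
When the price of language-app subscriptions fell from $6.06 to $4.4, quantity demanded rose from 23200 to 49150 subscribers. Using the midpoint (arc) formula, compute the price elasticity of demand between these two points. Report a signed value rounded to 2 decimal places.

-2.26

%ΔQ = (49150 − 23200) / [(23200 + 49150)/2] = 25950/36175 = 0.717346…
%ΔP = (4.4 − 6.06) / [(6.06 + 4.4)/2] = -1.66/5.23 = -0.317399…
Arc Ed = %ΔQ / %ΔP = (25950/36175) / (-1.66/5.23) = -2.2600…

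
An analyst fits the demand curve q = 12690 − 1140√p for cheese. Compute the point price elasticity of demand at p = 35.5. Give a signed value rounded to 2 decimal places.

-0.58

dq/dp = −1140/(2√p) = -95.6667. At p = 35.5, q = 5897.67.
Ed = (dq/dp)·(p/q) = (-95.6667) × (35.5/5897.67) = -0.5758…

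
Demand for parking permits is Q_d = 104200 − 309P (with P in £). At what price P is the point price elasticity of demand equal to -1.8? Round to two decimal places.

Ed = −309P/(104200 − 309P). Set this equal to -1.8:
309P = 1.8·(104200 − 309P) ⇒ 309P(1 + 1.8) = 1.8·104200
P = 1.8·104200 / (309·2.8) = 216.7822…

216.78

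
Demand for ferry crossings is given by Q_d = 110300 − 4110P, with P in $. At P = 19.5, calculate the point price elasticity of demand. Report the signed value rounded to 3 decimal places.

dQ_d/dP = −4110. At P = 19.5, Q_d = 110300 − 4110(19.5) = 30155.
Ed = (dQ_d/dP)·(P/Q_d) = −4110 × (19.5/30155) = -2.65776…

-2.658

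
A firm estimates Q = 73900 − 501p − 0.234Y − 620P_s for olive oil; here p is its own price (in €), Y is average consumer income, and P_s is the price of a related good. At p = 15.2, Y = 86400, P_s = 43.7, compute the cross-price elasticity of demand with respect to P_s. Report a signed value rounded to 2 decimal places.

At the given values, Q = 73900 − 501(15.2) − 0.234(86400) − 620(43.7) = 18973.2.
∂Q/∂P_s = -620.
E = (-620) × (43.7/18973.2) = -1.4280…

-1.43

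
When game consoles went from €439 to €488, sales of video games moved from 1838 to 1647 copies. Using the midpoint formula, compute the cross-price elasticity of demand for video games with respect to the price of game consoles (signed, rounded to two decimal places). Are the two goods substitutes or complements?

-1.04; complements

%ΔQ_{video games} = (1647 − 1838)/avg = -191/1742.5 = -0.109612…
%ΔP_{game consoles} = (488 − 439)/avg = 49/463.5 = 0.105717…
E_cross = (-191/1742.5) / (49/463.5) = -1.0368…
E_cross < 0 ⇒ the goods are complements.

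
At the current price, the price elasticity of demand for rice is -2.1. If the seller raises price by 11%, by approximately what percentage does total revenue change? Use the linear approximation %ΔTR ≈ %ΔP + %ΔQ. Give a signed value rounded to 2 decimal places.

-12.10%

%ΔQ ≈ Ed × %ΔP = (-2.1) × (+11%) = -23.1000%
%ΔTR ≈ %ΔP + %ΔQ = (+11%) + (-23.1000%) = -12.1000%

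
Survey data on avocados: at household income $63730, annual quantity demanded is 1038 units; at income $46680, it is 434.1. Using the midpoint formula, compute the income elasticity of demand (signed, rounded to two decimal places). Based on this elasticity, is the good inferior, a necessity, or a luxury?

2.66; luxury

%ΔQ = (434.1 − 1038)/[( 1038 + 434.1)/2] = -603.9/736.05 = -0.820460…
%ΔIncome = (46680 − 63730)/[( 63730 + 46680)/2] = -17050/55205 = -0.308848…
E_income = (-603.9/736.05) / (-17050/55205) = 2.6565…
E_income > 1 ⇒ normal good, luxury.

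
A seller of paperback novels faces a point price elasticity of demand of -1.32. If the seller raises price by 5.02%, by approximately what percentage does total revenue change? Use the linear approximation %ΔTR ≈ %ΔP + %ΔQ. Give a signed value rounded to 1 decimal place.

%ΔQ ≈ Ed × %ΔP = (-1.32) × (+5.02%) = -6.6264%
%ΔTR ≈ %ΔP + %ΔQ = (+5.02%) + (-6.6264%) = -1.6064%

-1.6%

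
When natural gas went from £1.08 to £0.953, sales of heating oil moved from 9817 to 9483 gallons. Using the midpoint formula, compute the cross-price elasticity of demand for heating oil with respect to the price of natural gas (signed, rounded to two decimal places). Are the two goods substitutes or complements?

0.28; substitutes

%ΔQ_{heating oil} = (9483 − 9817)/avg = -334/9650 = -0.034611…
%ΔP_{natural gas} = (0.953 − 1.08)/avg = -0.127/1.0165 = -0.124938…
E_cross = (-334/9650) / (-0.127/1.0165) = 0.2770…
E_cross > 0 ⇒ the goods are substitutes.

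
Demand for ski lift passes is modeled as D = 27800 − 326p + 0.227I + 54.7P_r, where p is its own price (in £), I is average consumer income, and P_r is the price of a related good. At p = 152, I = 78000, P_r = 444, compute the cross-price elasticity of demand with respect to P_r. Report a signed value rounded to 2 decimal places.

At the given values, D = 27800 − 326(152) + 0.227(78000) + 54.7(444) = 20240.8.
∂D/∂P_r = 54.7.
E = (54.7) × (444/20240.8) = 1.1998…

1.20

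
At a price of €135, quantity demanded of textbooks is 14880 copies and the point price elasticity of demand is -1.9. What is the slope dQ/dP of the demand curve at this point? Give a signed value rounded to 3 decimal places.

-209.422

Ed = (dQ/dP)·(P/Q) ⇒ dQ/dP = Ed·Q/P = (-1.9)·14880/135 = -209.42222…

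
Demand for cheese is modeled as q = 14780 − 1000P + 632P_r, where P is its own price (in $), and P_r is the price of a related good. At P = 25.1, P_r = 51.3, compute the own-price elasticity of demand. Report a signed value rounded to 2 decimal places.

At the given values, q = 14780 − 1000(25.1) + 632(51.3) = 22101.6.
∂q/∂P = −1000.
E = (-1000) × (25.1/22101.6) = -1.1356…

-1.14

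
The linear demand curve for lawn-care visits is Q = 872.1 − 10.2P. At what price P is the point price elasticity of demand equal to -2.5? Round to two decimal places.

Ed = −10.2P/(872.1 − 10.2P). Set this equal to -2.5:
10.2P = 2.5·(872.1 − 10.2P) ⇒ 10.2P(1 + 2.5) = 2.5·872.1
P = 2.5·872.1 / (10.2·3.5) = 61.0714…

61.07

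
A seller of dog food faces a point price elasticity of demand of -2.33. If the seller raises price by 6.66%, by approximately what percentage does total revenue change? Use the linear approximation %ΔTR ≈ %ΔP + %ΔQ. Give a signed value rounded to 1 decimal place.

%ΔQ ≈ Ed × %ΔP = (-2.33) × (+6.66%) = -15.5178%
%ΔTR ≈ %ΔP + %ΔQ = (+6.66%) + (-15.5178%) = -8.8578%

-8.9%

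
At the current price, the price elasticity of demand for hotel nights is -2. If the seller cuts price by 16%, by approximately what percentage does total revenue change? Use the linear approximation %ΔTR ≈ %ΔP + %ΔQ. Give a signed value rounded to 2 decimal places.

+16.00%

%ΔQ ≈ Ed × %ΔP = (-2) × (-16%) = +32.0000%
%ΔTR ≈ %ΔP + %ΔQ = (-16%) + (+32.0000%) = +16.0000%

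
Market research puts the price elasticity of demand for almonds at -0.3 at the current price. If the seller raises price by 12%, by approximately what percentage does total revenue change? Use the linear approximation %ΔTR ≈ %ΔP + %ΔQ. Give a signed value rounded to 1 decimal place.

+8.4%

%ΔQ ≈ Ed × %ΔP = (-0.3) × (+12%) = -3.6000%
%ΔTR ≈ %ΔP + %ΔQ = (+12%) + (-3.6000%) = +8.4000%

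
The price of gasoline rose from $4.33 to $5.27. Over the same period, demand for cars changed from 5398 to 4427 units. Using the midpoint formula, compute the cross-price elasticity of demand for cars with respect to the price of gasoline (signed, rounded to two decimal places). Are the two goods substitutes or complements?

%ΔQ_{cars} = (4427 − 5398)/avg = -971/4912.5 = -0.197659…
%ΔP_{gasoline} = (5.27 − 4.33)/avg = 0.94/4.8 = 0.195833…
E_cross = (-971/4912.5) / (0.94/4.8) = -1.0093…
E_cross < 0 ⇒ the goods are complements.

-1.01; complements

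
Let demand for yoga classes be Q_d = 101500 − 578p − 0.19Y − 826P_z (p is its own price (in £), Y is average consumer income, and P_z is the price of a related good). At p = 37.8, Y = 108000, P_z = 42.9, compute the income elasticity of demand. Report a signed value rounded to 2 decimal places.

At the given values, Q_d = 101500 − 578(37.8) − 0.19(108000) − 826(42.9) = 23696.2.
∂Q_d/∂Y = -0.19.
E = (-0.19) × (108000/23696.2) = -0.8659…

-0.87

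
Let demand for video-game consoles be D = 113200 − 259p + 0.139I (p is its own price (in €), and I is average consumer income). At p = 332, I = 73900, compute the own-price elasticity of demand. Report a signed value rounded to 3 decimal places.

-2.294

At the given values, D = 113200 − 259(332) + 0.139(73900) = 37484.1.
∂D/∂p = −259.
E = (-259) × (332/37484.1) = -2.29398…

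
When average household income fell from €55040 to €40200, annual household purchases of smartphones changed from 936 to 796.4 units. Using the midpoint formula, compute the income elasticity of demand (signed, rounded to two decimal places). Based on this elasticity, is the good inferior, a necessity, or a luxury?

%ΔQ = (796.4 − 936)/[( 936 + 796.4)/2] = -139.6/866.2 = -0.161163…
%ΔIncome = (40200 − 55040)/[( 55040 + 40200)/2] = -14840/47620 = -0.311633…
E_income = (-139.6/866.2) / (-14840/47620) = 0.5171…
0 < E_income < 1 ⇒ normal good, necessity.

0.52; necessity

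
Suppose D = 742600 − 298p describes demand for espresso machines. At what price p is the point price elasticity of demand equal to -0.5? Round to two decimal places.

Ed = −298p/(742600 − 298p). Set this equal to -0.5:
298p = 0.5·(742600 − 298p) ⇒ 298p(1 + 0.5) = 0.5·742600
p = 0.5·742600 / (298·1.5) = 830.6487…

830.65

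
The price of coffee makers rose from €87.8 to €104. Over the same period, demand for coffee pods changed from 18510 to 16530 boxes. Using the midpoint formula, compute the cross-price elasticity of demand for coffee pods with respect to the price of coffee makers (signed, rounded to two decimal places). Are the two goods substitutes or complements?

-0.67; complements

%ΔQ_{coffee pods} = (16530 − 18510)/avg = -1980/17520 = -0.113013…
%ΔP_{coffee makers} = (104 − 87.8)/avg = 16.2/95.9 = 0.168925…
E_cross = (-1980/17520) / (16.2/95.9) = -0.6690…
E_cross < 0 ⇒ the goods are complements.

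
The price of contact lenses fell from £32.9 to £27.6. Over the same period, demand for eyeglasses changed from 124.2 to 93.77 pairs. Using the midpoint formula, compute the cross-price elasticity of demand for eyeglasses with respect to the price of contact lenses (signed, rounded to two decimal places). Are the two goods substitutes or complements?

%ΔQ_{eyeglasses} = (93.77 − 124.2)/avg = -30.43/108.985 = -0.279212…
%ΔP_{contact lenses} = (27.6 − 32.9)/avg = -5.3/30.25 = -0.175206…
E_cross = (-30.43/108.985) / (-5.3/30.25) = 1.5936…
E_cross > 0 ⇒ the goods are substitutes.

1.59; substitutes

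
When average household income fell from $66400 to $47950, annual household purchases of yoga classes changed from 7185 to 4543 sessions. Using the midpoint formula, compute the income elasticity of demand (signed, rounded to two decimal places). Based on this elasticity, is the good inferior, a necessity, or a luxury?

1.40; luxury

%ΔQ = (4543 − 7185)/[( 7185 + 4543)/2] = -2642/5864 = -0.450545…
%ΔIncome = (47950 − 66400)/[( 66400 + 47950)/2] = -18450/57175 = -0.322693…
E_income = (-2642/5864) / (-18450/57175) = 1.3962…
E_income > 1 ⇒ normal good, luxury.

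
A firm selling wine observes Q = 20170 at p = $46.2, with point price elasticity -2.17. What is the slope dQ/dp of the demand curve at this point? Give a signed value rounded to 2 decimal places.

-947.38

Ed = (dQ/dp)·(p/Q) ⇒ dQ/dp = Ed·Q/p = (-2.17)·20170/46.2 = -947.3787…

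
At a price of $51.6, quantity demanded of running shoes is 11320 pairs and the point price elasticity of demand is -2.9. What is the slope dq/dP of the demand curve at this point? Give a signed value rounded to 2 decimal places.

-636.20

Ed = (dq/dP)·(P/q) ⇒ dq/dP = Ed·q/P = (-2.9)·11320/51.6 = -636.2015…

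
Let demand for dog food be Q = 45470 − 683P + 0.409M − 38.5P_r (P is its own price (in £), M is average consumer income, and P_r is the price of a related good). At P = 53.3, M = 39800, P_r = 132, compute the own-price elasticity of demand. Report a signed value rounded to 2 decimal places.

-1.80

At the given values, Q = 45470 − 683(53.3) + 0.409(39800) − 38.5(132) = 20262.3.
∂Q/∂P = −683.
E = (-683) × (53.3/20262.3) = -1.7966…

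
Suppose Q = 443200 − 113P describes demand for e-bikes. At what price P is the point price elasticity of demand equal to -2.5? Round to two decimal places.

Ed = −113P/(443200 − 113P). Set this equal to -2.5:
113P = 2.5·(443200 − 113P) ⇒ 113P(1 + 2.5) = 2.5·443200
P = 2.5·443200 / (113·3.5) = 2801.5170…

2801.52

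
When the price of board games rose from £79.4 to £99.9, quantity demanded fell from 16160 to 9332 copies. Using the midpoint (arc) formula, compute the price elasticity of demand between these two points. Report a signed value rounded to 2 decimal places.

%ΔQ = (9332 − 16160) / [(16160 + 9332)/2] = -6828/12746 = -0.535697…
%ΔP = (99.9 − 79.4) / [(79.4 + 99.9)/2] = 20.5/89.65 = 0.228667…
Arc Ed = %ΔQ / %ΔP = (-6828/12746) / (20.5/89.65) = -2.3426…

-2.34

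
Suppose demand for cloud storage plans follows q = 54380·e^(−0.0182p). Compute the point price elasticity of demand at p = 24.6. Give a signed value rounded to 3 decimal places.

dq/dp = −0.0182·q = -632.511. At p = 24.6, q = 34753.4.
Ed = (dq/dp)·(p/q) = (-632.511) × (24.6/34753.4) = -0.44772

-0.448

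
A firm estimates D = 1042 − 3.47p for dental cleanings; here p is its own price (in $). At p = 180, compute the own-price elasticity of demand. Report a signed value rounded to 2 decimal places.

-1.50

At the given values, D = 1042 − 3.47(180) = 417.4.
∂D/∂p = −3.47.
E = (-3.47) × (180/417.4) = -1.4964…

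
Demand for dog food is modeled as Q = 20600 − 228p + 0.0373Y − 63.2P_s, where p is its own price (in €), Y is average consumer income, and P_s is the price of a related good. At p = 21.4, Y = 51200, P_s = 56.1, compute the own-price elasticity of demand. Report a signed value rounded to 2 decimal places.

-0.35

At the given values, Q = 20600 − 228(21.4) + 0.0373(51200) − 63.2(56.1) = 14085.04.
∂Q/∂p = −228.
E = (-228) × (21.4/14085.04) = -0.3464…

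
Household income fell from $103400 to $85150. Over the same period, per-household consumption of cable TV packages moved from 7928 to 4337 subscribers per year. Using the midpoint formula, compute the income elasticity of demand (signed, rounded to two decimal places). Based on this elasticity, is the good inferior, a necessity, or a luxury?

3.02; luxury

%ΔQ = (4337 − 7928)/[( 7928 + 4337)/2] = -3591/6132.5 = -0.585568…
%ΔIncome = (85150 − 103400)/[( 103400 + 85150)/2] = -18250/94275 = -0.193582…
E_income = (-3591/6132.5) / (-18250/94275) = 3.0249…
E_income > 1 ⇒ normal good, luxury.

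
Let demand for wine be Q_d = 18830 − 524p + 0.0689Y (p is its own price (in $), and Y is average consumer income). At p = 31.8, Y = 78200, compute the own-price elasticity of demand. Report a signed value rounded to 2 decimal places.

At the given values, Q_d = 18830 − 524(31.8) + 0.0689(78200) = 7554.78.
∂Q_d/∂p = −524.
E = (-524) × (31.8/7554.78) = -2.2056…

-2.21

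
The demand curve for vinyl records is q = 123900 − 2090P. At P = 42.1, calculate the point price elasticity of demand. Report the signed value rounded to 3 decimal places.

dq/dP = −2090. At P = 42.1, q = 123900 − 2090(42.1) = 35911.
Ed = (dq/dP)·(P/q) = −2090 × (42.1/35911) = -2.45019…

-2.450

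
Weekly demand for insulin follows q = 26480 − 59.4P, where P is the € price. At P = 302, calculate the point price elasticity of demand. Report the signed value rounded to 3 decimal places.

dq/dP = −59.4. At P = 302, q = 26480 − 59.4(302) = 8541.2.
Ed = (dq/dP)·(P/q) = −59.4 × (302/8541.2) = -2.10026…

-2.100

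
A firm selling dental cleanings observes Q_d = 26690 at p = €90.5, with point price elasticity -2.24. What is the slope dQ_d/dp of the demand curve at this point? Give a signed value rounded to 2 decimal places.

Ed = (dQ_d/dp)·(p/Q_d) ⇒ dQ_d/dp = Ed·Q_d/p = (-2.24)·26690/90.5 = -660.6143…

-660.61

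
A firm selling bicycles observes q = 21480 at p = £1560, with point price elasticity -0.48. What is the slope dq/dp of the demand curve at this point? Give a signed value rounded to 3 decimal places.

Ed = (dq/dp)·(p/q) ⇒ dq/dp = Ed·q/p = (-0.48)·21480/1560 = -6.60923…

-6.609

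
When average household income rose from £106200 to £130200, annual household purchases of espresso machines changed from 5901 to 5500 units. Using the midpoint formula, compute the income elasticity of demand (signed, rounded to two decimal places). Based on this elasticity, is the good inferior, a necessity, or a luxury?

-0.35; inferior

%ΔQ = (5500 − 5901)/[( 5901 + 5500)/2] = -401/5700.5 = -0.070344…
%ΔIncome = (130200 − 106200)/[( 106200 + 130200)/2] = 24000/118200 = 0.203045…
E_income = (-401/5700.5) / (24000/118200) = -0.3464…
E_income < 0 ⇒ inferior good.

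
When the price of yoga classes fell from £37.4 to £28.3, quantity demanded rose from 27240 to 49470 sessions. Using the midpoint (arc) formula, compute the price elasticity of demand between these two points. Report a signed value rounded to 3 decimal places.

-2.092

%ΔQ = (49470 − 27240) / [(27240 + 49470)/2] = 22230/38355 = 0.579585…
%ΔP = (28.3 − 37.4) / [(37.4 + 28.3)/2] = -9.1/32.85 = -0.277016…
Arc Ed = %ΔQ / %ΔP = (22230/38355) / (-9.1/32.85) = -2.09223…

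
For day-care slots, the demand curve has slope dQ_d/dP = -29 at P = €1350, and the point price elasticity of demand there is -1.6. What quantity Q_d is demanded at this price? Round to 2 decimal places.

24468.75

Ed = (dQ_d/dP)·(P/Q_d) ⇒ Q_d = (dQ_d/dP)·P/Ed = (-29)·1350/(-1.6) = 24468.75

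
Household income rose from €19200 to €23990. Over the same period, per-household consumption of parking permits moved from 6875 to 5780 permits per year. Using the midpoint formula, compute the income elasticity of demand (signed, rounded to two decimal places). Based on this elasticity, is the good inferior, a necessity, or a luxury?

%ΔQ = (5780 − 6875)/[( 6875 + 5780)/2] = -1095/6327.5 = -0.173054…
%ΔIncome = (23990 − 19200)/[( 19200 + 23990)/2] = 4790/21595 = 0.221810…
E_income = (-1095/6327.5) / (4790/21595) = -0.7801…
E_income < 0 ⇒ inferior good.

-0.78; inferior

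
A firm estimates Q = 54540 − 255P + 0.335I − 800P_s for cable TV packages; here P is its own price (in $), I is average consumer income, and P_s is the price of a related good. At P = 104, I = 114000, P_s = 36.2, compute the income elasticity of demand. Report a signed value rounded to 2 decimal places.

1.03

At the given values, Q = 54540 − 255(104) + 0.335(114000) − 800(36.2) = 37250.
∂Q/∂I = 0.335.
E = (0.335) × (114000/37250) = 1.0252…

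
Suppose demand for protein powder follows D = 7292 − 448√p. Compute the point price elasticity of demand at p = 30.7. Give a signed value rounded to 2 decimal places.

-0.26

dD/dp = −448/(2√p) = -40.4277. At p = 30.7, D = 4809.74.
Ed = (dD/dp)·(p/D) = (-40.4277) × (30.7/4809.74) = -0.2580…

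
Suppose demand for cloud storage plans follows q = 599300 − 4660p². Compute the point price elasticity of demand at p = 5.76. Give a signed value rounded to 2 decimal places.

-0.70

dq/dp = −2·4660·p = -53683.2. At p = 5.76, q = 444692.384.
Ed = (dq/dp)·(p/q) = (-53683.2) × (5.76/444692.384) = -0.6953…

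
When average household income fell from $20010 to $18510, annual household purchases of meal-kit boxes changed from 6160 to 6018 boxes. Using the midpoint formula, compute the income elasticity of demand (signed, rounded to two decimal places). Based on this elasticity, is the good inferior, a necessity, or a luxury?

0.30; necessity

%ΔQ = (6018 − 6160)/[( 6160 + 6018)/2] = -142/6089 = -0.023320…
%ΔIncome = (18510 − 20010)/[( 20010 + 18510)/2] = -1500/19260 = -0.077881…
E_income = (-142/6089) / (-1500/19260) = 0.2994…
0 < E_income < 1 ⇒ normal good, necessity.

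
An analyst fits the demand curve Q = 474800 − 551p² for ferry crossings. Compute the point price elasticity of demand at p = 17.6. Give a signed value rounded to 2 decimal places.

dQ/dp = −2·551·p = -19395.2. At p = 17.6, Q = 304122.24.
Ed = (dQ/dp)·(p/Q) = (-19395.2) × (17.6/304122.24) = -1.1224…

-1.12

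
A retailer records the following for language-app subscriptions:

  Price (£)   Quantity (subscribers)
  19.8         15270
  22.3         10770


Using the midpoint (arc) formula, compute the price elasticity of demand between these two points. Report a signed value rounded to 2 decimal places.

-2.91

%ΔQ = (10770 − 15270) / [(15270 + 10770)/2] = -4500/13020 = -0.345622…
%ΔP = (22.3 − 19.8) / [(19.8 + 22.3)/2] = 2.5/21.05 = 0.118764…
Arc Ed = %ΔQ / %ΔP = (-4500/13020) / (2.5/21.05) = -2.9101…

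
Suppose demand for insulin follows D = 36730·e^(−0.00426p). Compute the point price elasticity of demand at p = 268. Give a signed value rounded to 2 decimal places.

-1.14

dD/dp = −0.00426·D = -49.958. At p = 268, D = 11727.2.
Ed = (dD/dp)·(p/D) = (-49.958) × (268/11727.2) = -1.1416…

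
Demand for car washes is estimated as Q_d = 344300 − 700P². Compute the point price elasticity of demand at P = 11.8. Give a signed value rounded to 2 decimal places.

dQ_d/dP = −2·700·P = -16520. At P = 11.8, Q_d = 246832.
Ed = (dQ_d/dP)·(P/Q_d) = (-16520) × (11.8/246832) = -0.7897…

-0.79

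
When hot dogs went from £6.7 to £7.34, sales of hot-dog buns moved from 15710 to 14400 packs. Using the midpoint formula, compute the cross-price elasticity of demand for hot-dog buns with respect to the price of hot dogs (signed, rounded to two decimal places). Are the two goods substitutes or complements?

-0.95; complements

%ΔQ_{hot-dog buns} = (14400 − 15710)/avg = -1310/15055 = -0.087014…
%ΔP_{hot dogs} = (7.34 − 6.7)/avg = 0.64/7.02 = 0.091168…
E_cross = (-1310/15055) / (0.64/7.02) = -0.9544…
E_cross < 0 ⇒ the goods are complements.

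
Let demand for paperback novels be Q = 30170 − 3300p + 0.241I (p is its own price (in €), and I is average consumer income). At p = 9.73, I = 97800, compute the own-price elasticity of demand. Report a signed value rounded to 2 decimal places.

-1.48

At the given values, Q = 30170 − 3300(9.73) + 0.241(97800) = 21630.8.
∂Q/∂p = −3300.
E = (-3300) × (9.73/21630.8) = -1.4844…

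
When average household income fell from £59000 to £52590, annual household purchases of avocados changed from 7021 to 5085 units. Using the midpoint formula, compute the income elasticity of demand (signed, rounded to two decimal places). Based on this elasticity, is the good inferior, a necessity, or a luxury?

2.78; luxury

%ΔQ = (5085 − 7021)/[( 7021 + 5085)/2] = -1936/6053 = -0.319841…
%ΔIncome = (52590 − 59000)/[( 59000 + 52590)/2] = -6410/55795 = -0.114884…
E_income = (-1936/6053) / (-6410/55795) = 2.7840…
E_income > 1 ⇒ normal good, luxury.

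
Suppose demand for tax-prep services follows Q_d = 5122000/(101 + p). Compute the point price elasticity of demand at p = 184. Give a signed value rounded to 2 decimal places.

dQ_d/dp = −5122000/(101 + p)² = -63.0594. At p = 184, Q_d = 17971.9.
Ed = (dQ_d/dp)·(p/Q_d) = (-63.0594) × (184/17971.9) = -0.6456…

-0.65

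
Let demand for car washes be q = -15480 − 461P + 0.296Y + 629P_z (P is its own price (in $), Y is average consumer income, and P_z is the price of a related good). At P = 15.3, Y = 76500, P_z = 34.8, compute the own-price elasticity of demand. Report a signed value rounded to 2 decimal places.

-0.32

At the given values, q = -15480 − 461(15.3) + 0.296(76500) + 629(34.8) = 21999.9.
∂q/∂P = −461.
E = (-461) × (15.3/21999.9) = -0.3206…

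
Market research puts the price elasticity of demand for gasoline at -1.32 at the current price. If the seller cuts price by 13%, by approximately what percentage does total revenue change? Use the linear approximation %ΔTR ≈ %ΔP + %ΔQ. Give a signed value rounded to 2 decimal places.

+4.16%

%ΔQ ≈ Ed × %ΔP = (-1.32) × (-13%) = +17.1600%
%ΔTR ≈ %ΔP + %ΔQ = (-13%) + (+17.1600%) = +4.1600%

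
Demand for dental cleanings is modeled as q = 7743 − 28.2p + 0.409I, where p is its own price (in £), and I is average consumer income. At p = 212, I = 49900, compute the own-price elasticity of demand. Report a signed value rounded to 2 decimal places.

At the given values, q = 7743 − 28.2(212) + 0.409(49900) = 22173.7.
∂q/∂p = −28.2.
E = (-28.2) × (212/22173.7) = -0.2696…

-0.27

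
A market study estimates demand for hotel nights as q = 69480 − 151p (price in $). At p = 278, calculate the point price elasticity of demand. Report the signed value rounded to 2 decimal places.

dq/dp = −151. At p = 278, q = 69480 − 151(278) = 27502.
Ed = (dq/dp)·(p/q) = −151 × (278/27502) = -1.5263…

-1.53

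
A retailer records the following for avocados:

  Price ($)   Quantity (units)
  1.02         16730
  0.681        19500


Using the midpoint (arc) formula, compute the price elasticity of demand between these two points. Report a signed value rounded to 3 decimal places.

-0.384

%ΔQ = (19500 − 16730) / [(16730 + 19500)/2] = 2770/18115 = 0.152911…
%ΔP = (0.681 − 1.02) / [(1.02 + 0.681)/2] = -0.339/0.8505 = -0.398589…
Arc Ed = %ΔQ / %ΔP = (2770/18115) / (-0.339/0.8505) = -0.38363…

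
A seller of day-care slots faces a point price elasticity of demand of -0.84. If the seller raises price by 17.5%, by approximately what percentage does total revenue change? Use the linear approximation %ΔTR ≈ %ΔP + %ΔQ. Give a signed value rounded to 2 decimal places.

+2.80%

%ΔQ ≈ Ed × %ΔP = (-0.84) × (+17.5%) = -14.7000%
%ΔTR ≈ %ΔP + %ΔQ = (+17.5%) + (-14.7000%) = +2.8000%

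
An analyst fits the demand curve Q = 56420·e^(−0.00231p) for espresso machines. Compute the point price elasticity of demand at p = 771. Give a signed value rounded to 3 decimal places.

-1.781

dQ/dp = −0.00231·Q = -21.9565. At p = 771, Q = 9504.96.
Ed = (dQ/dp)·(p/Q) = (-21.9565) × (771/9504.96) = -1.78101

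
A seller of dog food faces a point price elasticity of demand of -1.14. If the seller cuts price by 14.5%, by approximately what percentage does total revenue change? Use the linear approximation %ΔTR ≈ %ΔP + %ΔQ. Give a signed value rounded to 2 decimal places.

%ΔQ ≈ Ed × %ΔP = (-1.14) × (-14.5%) = +16.5300%
%ΔTR ≈ %ΔP + %ΔQ = (-14.5%) + (+16.5300%) = +2.0300%

+2.03%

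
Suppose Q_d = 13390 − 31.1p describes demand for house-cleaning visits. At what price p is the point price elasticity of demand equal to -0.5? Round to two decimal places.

Ed = −31.1p/(13390 − 31.1p). Set this equal to -0.5:
31.1p = 0.5·(13390 − 31.1p) ⇒ 31.1p(1 + 0.5) = 0.5·13390
p = 0.5·13390 / (31.1·1.5) = 143.5155…

143.52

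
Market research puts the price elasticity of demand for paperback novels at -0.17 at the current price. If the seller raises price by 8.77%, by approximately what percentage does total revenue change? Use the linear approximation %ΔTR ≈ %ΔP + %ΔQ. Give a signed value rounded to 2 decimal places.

+7.28%

%ΔQ ≈ Ed × %ΔP = (-0.17) × (+8.77%) = -1.4909%
%ΔTR ≈ %ΔP + %ΔQ = (+8.77%) + (-1.4909%) = +7.2791%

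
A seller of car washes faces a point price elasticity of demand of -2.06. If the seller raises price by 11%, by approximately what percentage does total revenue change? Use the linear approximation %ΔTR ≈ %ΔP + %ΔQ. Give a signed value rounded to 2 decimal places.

%ΔQ ≈ Ed × %ΔP = (-2.06) × (+11%) = -22.6600%
%ΔTR ≈ %ΔP + %ΔQ = (+11%) + (-22.6600%) = -11.6600%

-11.66%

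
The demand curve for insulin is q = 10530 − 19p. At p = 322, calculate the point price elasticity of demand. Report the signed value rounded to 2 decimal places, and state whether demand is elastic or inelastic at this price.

-1.39; elastic

dq/dp = −19. At p = 322, q = 10530 − 19(322) = 4412.
Ed = (dq/dp)·(p/q) = −19 × (322/4412) = -1.3866…
|Ed| = 1.39 > 1, so demand is elastic.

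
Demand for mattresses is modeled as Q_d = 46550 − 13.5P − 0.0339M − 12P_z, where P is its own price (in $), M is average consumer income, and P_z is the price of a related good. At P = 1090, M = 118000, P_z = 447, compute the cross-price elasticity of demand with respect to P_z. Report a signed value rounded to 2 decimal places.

-0.24

At the given values, Q_d = 46550 − 13.5(1090) − 0.0339(118000) − 12(447) = 22470.8.
∂Q_d/∂P_z = -12.
E = (-12) × (447/22470.8) = -0.2387…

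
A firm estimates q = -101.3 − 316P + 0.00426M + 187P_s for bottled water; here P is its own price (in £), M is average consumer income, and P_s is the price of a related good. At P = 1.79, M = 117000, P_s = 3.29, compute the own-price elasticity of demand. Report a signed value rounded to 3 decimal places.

-1.266

At the given values, q = -101.3 − 316(1.79) + 0.00426(117000) + 187(3.29) = 446.71.
∂q/∂P = −316.
E = (-316) × (1.79/446.71) = -1.26623…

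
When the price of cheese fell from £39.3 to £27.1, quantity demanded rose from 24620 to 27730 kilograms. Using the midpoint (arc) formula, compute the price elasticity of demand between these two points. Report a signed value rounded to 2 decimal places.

%ΔQ = (27730 − 24620) / [(24620 + 27730)/2] = 3110/26175 = 0.118815…
%ΔP = (27.1 − 39.3) / [(39.3 + 27.1)/2] = -12.2/33.2 = -0.367469…
Arc Ed = %ΔQ / %ΔP = (3110/26175) / (-12.2/33.2) = -0.3233…

-0.32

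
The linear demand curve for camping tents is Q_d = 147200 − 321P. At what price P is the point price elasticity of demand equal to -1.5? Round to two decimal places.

Ed = −321P/(147200 − 321P). Set this equal to -1.5:
321P = 1.5·(147200 − 321P) ⇒ 321P(1 + 1.5) = 1.5·147200
P = 1.5·147200 / (321·2.5) = 275.1401…

275.14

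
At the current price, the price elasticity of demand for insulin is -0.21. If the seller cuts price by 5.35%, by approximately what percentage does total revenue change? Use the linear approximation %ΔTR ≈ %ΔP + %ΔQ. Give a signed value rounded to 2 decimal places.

%ΔQ ≈ Ed × %ΔP = (-0.21) × (-5.35%) = +1.1235%
%ΔTR ≈ %ΔP + %ΔQ = (-5.35%) + (+1.1235%) = -4.2265%

-4.23%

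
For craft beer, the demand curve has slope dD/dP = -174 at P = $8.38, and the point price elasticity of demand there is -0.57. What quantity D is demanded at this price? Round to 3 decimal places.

Ed = (dD/dP)·(P/D) ⇒ D = (dD/dP)·P/Ed = (-174)·8.38/(-0.57) = 2558.10526…

2558.105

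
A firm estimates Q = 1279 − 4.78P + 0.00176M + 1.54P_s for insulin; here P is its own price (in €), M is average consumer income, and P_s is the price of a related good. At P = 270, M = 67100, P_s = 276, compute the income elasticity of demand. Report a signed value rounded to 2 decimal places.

0.22

At the given values, Q = 1279 − 4.78(270) + 0.00176(67100) + 1.54(276) = 531.536.
∂Q/∂M = 0.00176.
E = (0.00176) × (67100/531.536) = 0.2221…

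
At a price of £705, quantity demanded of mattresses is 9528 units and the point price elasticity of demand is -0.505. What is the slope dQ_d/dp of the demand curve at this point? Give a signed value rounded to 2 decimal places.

Ed = (dQ_d/dp)·(p/Q_d) ⇒ dQ_d/dp = Ed·Q_d/p = (-0.505)·9528/705 = -6.8250…

-6.83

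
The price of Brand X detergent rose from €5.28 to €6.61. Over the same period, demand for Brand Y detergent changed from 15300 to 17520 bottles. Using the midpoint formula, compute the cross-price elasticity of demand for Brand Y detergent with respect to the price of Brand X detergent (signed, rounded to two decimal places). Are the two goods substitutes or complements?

%ΔQ_{Brand Y detergent} = (17520 − 15300)/avg = 2220/16410 = 0.135283…
%ΔP_{Brand X detergent} = (6.61 − 5.28)/avg = 1.33/5.945 = 0.223717…
E_cross = (2220/16410) / (1.33/5.945) = 0.6047…
E_cross > 0 ⇒ the goods are substitutes.

0.60; substitutes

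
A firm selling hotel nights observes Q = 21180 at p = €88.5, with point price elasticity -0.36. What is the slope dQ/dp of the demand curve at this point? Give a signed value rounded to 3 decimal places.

-86.156

Ed = (dQ/dp)·(p/Q) ⇒ dQ/dp = Ed·Q/p = (-0.36)·21180/88.5 = -86.15593…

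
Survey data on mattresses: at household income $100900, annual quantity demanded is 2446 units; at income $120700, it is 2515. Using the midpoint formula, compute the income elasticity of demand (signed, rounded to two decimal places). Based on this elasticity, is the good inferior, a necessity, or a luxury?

0.16; necessity

%ΔQ = (2515 − 2446)/[( 2446 + 2515)/2] = 69/2480.5 = 0.027816…
%ΔIncome = (120700 − 100900)/[( 100900 + 120700)/2] = 19800/110800 = 0.178700…
E_income = (69/2480.5) / (19800/110800) = 0.1556…
0 < E_income < 1 ⇒ normal good, necessity.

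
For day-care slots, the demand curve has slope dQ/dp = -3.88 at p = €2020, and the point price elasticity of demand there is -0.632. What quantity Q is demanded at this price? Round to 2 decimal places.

Ed = (dQ/dp)·(p/Q) ⇒ Q = (dQ/dp)·p/Ed = (-3.88)·2020/(-0.632) = 12401.2658…

12401.27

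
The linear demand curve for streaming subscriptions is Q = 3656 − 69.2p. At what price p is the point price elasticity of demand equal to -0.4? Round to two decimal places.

Ed = −69.2p/(3656 − 69.2p). Set this equal to -0.4:
69.2p = 0.4·(3656 − 69.2p) ⇒ 69.2p(1 + 0.4) = 0.4·3656
p = 0.4·3656 / (69.2·1.4) = 15.0949…

15.09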